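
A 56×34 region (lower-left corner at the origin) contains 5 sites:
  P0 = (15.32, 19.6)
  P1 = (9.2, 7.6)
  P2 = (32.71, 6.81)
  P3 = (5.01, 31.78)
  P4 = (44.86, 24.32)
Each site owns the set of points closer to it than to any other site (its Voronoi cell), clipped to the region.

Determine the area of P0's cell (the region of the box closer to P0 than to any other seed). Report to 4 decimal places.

1. box [0,56]×[0,34]: [(0, 0) (56, 0) (56, 34) (0, 34)]
2. ⊥bis P0·P1 via (12.26,13.6): [(0, 19.8526) (38.9267, 0) (56, 0) (56, 34) (0, 34)]  |A|=1517.6022
3. ⊥bis P0·P2 via (24.015,13.205): [(0, 19.8526) (21.0198, 9.1325) (39.3093, 34) (0, 34)]  |A|=637.4493
4. ⊥bis P0·P3 via (10.165,25.69): [(2.0398, 18.8123) (21.0198, 9.1325) (39.3093, 34) (19.9822, 34)]  |A|=471.2779
5. ⊥bis P0·P4 via (30.09,21.96): [(2.0398, 18.8123) (21.0198, 9.1325) (30.155, 21.5533) (28.1662, 34) (19.9822, 34)]  |A|=401.9303
6. canonical 5-gon: [(2.0398, 18.8123) (21.0198, 9.1325) (30.155, 21.5533) (28.1662, 34) (19.9822, 34)]
7. shoelace: 401.9303

Area of P0's cell: 401.9303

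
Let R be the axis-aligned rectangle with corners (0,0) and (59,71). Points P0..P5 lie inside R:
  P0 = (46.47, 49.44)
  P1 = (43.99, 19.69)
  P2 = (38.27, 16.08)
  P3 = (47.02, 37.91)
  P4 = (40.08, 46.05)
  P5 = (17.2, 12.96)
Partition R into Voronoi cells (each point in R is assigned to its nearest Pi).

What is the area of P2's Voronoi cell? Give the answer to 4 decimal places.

1. box [0,59]×[0,71]: [(0, 0) (59, 0) (59, 71) (0, 71)]
2. ⊥bis P2·P0 via (42.37,32.76): [(0, 43.1747) (0, 0) (59, 0) (59, 28.6723)]  |A|=2119.4859
3. ⊥bis P2·P1 via (41.13,17.885): [(29.7907, 35.852) (0, 43.1747) (0, 0) (52.4176, 0)]  |A|=1582.7396
4. ⊥bis P2·P3 via (42.645,26.995): [(32.9205, 30.8928) (5.8926, 41.7263) (0, 43.1747) (0, 0) (52.4176, 0)]  |A|=1532.6742
5. ⊥bis P2·P4 via (39.175,31.065): [(32.9205, 30.8928) (31.3052, 31.5403) (0, 33.4309) (0, 0) (52.4176, 0)]  |A|=1368.5524
6. ⊥bis P2·P5 via (27.735,14.52): [(32.9205, 30.8928) (31.3052, 31.5403) (25.1597, 31.9114) (29.8851, 0) (52.4176, 0)]  |A|=471.158
7. canonical 5-gon: [(32.9205, 30.8928) (31.3052, 31.5403) (25.1597, 31.9114) (29.8851, 0) (52.4176, 0)]
8. shoelace: 471.158

Area of P2's cell: 471.1580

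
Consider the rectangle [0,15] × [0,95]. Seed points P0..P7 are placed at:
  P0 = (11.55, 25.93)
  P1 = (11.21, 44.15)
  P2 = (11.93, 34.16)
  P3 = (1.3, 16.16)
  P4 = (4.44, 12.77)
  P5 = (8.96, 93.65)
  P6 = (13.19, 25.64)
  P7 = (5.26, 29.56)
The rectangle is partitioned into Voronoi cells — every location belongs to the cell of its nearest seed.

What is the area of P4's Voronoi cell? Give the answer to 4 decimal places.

1. box [0,15]×[0,95]: [(0, 0) (15, 0) (15, 95) (0, 95)]
2. ⊥bis P4·P0 via (7.995,19.35): [(0, 23.6695) (0, 0) (15, 0) (15, 15.5654)]  |A|=294.2615
3. ⊥bis P4·P1 via (7.825,28.46): [(0, 23.6695) (0, 0) (15, 0) (15, 15.5654)]  |A|=294.2615
4. ⊥bis P4·P2 via (8.185,23.465): [(0, 23.6695) (0, 0) (15, 0) (15, 15.5654)]  |A|=294.2615
5. ⊥bis P4·P3 via (2.87,14.465): [(8.0891, 19.2992) (0, 11.8067) (0, 0) (15, 0) (15, 15.5654)]  |A|=246.2819
6. ⊥bis P4·P5 via (6.7,53.21): [(8.0891, 19.2992) (0, 11.8067) (0, 0) (15, 0) (15, 15.5654)]  |A|=246.2819
7. ⊥bis P4·P6 via (8.815,19.205): [(10.9498, 17.7536) (8.0891, 19.2992) (0, 11.8067) (0, 0) (15, 0) (15, 15)]  |A|=245.1369
8. ⊥bis P4·P7 via (4.85,21.165): [(10.9498, 17.7536) (8.0891, 19.2992) (0, 11.8067) (0, 0) (15, 0) (15, 15)]  |A|=245.1369
9. canonical 6-gon: [(10.9498, 17.7536) (8.0891, 19.2992) (0, 11.8067) (0, 0) (15, 0) (15, 15)]
10. shoelace: 245.1369

Area of P4's cell: 245.1369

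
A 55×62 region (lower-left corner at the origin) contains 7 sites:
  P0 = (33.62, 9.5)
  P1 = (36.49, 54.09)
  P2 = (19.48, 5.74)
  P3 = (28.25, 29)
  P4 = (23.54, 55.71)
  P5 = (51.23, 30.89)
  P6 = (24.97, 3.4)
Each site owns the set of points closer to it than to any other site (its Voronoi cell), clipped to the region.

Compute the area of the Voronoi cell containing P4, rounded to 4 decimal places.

Area of P4's cell: 641.4895

1. box [0,55]×[0,62]: [(0, 0) (55, 0) (55, 62) (0, 62)]
2. ⊥bis P4·P0 via (28.58,32.605): [(0, 26.3707) (55, 38.3681) (55, 62) (0, 62)]  |A|=1629.6822
3. ⊥bis P4·P1 via (30.015,54.9): [(0, 26.3707) (27.188, 32.3014) (30.9032, 62) (0, 62)]  |A|=943.2357
4. ⊥bis P4·P2 via (21.51,30.725): [(0, 32.4727) (20.3817, 30.8167) (27.188, 32.3014) (30.9032, 62) (0, 62)]  |A|=881.0516
5. ⊥bis P4·P3 via (25.895,42.355): [(0, 37.7887) (28.5032, 42.8149) (30.9032, 62) (0, 62)]  |A|=641.4895
6. ⊥bis P4·P5 via (37.385,43.3): [(0, 37.7887) (28.5032, 42.8149) (30.9032, 62) (0, 62)]  |A|=641.4895
7. ⊥bis P4·P6 via (24.255,29.555): [(0, 37.7887) (28.5032, 42.8149) (30.9032, 62) (0, 62)]  |A|=641.4895
8. canonical 4-gon: [(0, 37.7887) (28.5032, 42.8149) (30.9032, 62) (0, 62)]
9. shoelace: 641.4895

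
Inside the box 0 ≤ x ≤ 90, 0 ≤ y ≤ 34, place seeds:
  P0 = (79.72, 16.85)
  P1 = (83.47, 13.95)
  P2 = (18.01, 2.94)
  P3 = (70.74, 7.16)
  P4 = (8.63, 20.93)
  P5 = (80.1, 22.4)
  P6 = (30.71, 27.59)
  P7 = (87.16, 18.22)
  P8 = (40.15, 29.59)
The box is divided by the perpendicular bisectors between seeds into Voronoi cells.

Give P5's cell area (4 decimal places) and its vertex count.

1. box [0,90]×[0,34]: [(0, 0) (90, 0) (90, 34) (0, 34)]
2. ⊥bis P5·P0 via (79.91,19.625): [(0, 25.0963) (90, 18.9342) (90, 34) (0, 34)]  |A|=1078.6289
3. ⊥bis P5·P1 via (81.785,18.175): [(0, 25.0963) (84.6133, 19.303) (90, 21.4513) (90, 34) (0, 34)]  |A|=1071.8494
4. ⊥bis P5·P2 via (49.055,12.67): [(46.1507, 21.9364) (84.6133, 19.303) (90, 21.4513) (90, 34) (42.3698, 34)]  |A|=610.8281
5. ⊥bis P5·P3 via (75.42,14.78): [(65.9782, 20.5789) (84.6133, 19.303) (90, 21.4513) (90, 34) (44.1259, 34)]  |A|=482.0155
6. ⊥bis P5·P4 via (44.365,21.665): [(65.9782, 20.5789) (84.6133, 19.303) (90, 21.4513) (90, 34) (44.1259, 34)]  |A|=482.0155
7. ⊥bis P5·P6 via (55.405,24.995): [(55.6101, 26.9467) (65.9782, 20.5789) (84.6133, 19.303) (90, 21.4513) (90, 34) (56.3513, 34)]  |A|=438.901
8. ⊥bis P5·P7 via (83.63,20.31): [(55.6101, 26.9467) (65.9782, 20.5789) (83.0953, 19.4069) (90, 31.0689) (90, 34) (56.3513, 34)]  |A|=403.7871
9. ⊥bis P5·P8 via (60.125,25.995): [(59.8299, 24.3551) (65.9782, 20.5789) (83.0953, 19.4069) (90, 31.0689) (90, 34) (61.5657, 34)]  |A|=362.7986
10. canonical 6-gon: [(59.8299, 24.3551) (65.9782, 20.5789) (83.0953, 19.4069) (90, 31.0689) (90, 34) (61.5657, 34)]
11. shoelace: 362.7986

Area of P5's cell: 362.7986 (6 vertices)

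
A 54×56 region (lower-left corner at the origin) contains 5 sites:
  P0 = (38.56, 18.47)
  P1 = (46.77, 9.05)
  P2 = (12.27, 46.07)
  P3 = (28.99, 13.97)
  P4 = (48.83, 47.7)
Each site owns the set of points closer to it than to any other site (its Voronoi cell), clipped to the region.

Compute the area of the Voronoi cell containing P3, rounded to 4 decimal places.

1. box [0,54]×[0,56]: [(0, 0) (54, 0) (54, 56) (0, 56)]
2. ⊥bis P3·P0 via (33.775,16.22): [(0, 0) (41.402, 0) (15.0697, 56) (0, 56)]  |A|=1581.2056
3. ⊥bis P3·P1 via (37.88,11.51): [(0, 0) (34.695, 0) (37.1797, 8.9793) (15.0697, 56) (0, 56)]  |A|=1551.0938
4. ⊥bis P3·P2 via (20.63,30.02): [(0, 19.2744) (0, 0) (34.695, 0) (37.1797, 8.9793) (25.9765, 32.8048)]  |A|=899.321
5. ⊥bis P3·P4 via (38.91,30.835): [(0, 19.2744) (0, 0) (34.695, 0) (37.1797, 8.9793) (25.9765, 32.8048)]  |A|=899.321
6. canonical 5-gon: [(0, 19.2744) (0, 0) (34.695, 0) (37.1797, 8.9793) (25.9765, 32.8048)]
7. shoelace: 899.321

Area of P3's cell: 899.3210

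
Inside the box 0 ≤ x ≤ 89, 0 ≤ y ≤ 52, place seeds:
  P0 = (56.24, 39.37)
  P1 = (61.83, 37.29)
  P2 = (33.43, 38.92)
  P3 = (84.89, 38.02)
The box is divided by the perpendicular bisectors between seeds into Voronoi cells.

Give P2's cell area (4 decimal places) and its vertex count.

1. box [0,89]×[0,52]: [(0, 0) (89, 0) (89, 52) (0, 52)]
2. ⊥bis P2·P0 via (44.835,39.145): [(0, 0) (45.6073, 0) (44.5814, 52) (0, 52)]  |A|=2344.905
3. ⊥bis P2·P1 via (47.63,38.105): [(0, 0) (45.443, 0) (45.5652, 2.13) (44.5814, 52) (0, 52)]  |A|=2344.7301
4. ⊥bis P2·P3 via (59.16,38.47): [(0, 0) (45.443, 0) (45.5652, 2.13) (44.5814, 52) (0, 52)]  |A|=2344.7301
5. canonical 5-gon: [(0, 0) (45.443, 0) (45.5652, 2.13) (44.5814, 52) (0, 52)]
6. shoelace: 2344.7301

Area of P2's cell: 2344.7301 (5 vertices)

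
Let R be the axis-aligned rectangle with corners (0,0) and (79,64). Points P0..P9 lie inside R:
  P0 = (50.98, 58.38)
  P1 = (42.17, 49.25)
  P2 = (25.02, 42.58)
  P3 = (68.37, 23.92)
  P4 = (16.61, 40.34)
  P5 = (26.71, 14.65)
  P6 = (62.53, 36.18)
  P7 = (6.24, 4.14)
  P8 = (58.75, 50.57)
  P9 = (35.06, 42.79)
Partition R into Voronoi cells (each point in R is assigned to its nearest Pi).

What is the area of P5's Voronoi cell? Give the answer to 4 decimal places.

1. box [0,79]×[0,64]: [(0, 0) (79, 0) (79, 64) (0, 64)]
2. ⊥bis P5·P0 via (38.845,36.515): [(0, 58.0738) (0, 0) (79, 0) (79, 14.2291)]  |A|=2855.9667
3. ⊥bis P5·P1 via (34.44,31.95): [(0, 47.3385) (0, 0) (79, 0) (79, 12.0397)]  |A|=2345.4378
4. ⊥bis P5·P2 via (25.865,28.615): [(39.9909, 29.4697) (0, 27.0499) (0, 0) (79, 0) (79, 12.0397)]  |A|=1939.7589
5. ⊥bis P5·P3 via (47.54,19.285): [(45.857, 26.8487) (39.9909, 29.4697) (0, 27.0499) (0, 0) (51.8312, 0)]  |A|=1375.5206
6. ⊥bis P5·P4 via (21.66,27.495): [(45.857, 26.8487) (39.9909, 29.4697) (24.2621, 28.518) (0, 18.9794) (0, 0) (51.8312, 0)]  |A|=1277.6162
7. ⊥bis P5·P6 via (44.62,25.415): [(47.0906, 21.3046) (42.9877, 28.1307) (39.9909, 29.4697) (24.2621, 28.518) (0, 18.9794) (0, 0) (51.8312, 0)]  |A|=1270.4533
8. ⊥bis P5·P7 via (16.475,9.395): [(47.0906, 21.3046) (42.9877, 28.1307) (39.9909, 29.4697) (24.2621, 28.518) (9.6135, 22.7589) (21.2987, 0) (51.8312, 0)]  |A|=936.8561
9. ⊥bis P5·P8 via (42.73,32.61): [(47.0906, 21.3046) (42.9877, 28.1307) (39.9909, 29.4697) (24.2621, 28.518) (9.6135, 22.7589) (21.2987, 0) (51.8312, 0)]  |A|=936.8561
10. ⊥bis P5·P9 via (30.885,28.72): [(47.0906, 21.3046) (45.1837, 24.4771) (30.3286, 28.8851) (24.2621, 28.518) (9.6135, 22.7589) (21.2987, 0) (51.8312, 0)]  |A|=907.214
11. canonical 7-gon: [(47.0906, 21.3046) (45.1837, 24.4771) (30.3286, 28.8851) (24.2621, 28.518) (9.6135, 22.7589) (21.2987, 0) (51.8312, 0)]
12. shoelace: 907.214

Area of P5's cell: 907.2140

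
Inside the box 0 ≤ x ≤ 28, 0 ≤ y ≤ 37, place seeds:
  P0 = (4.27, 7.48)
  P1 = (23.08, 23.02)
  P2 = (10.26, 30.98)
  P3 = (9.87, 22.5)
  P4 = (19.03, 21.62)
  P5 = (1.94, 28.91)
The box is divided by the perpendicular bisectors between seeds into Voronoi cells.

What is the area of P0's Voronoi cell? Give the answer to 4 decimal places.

1. box [0,28]×[0,37]: [(0, 0) (28, 0) (28, 37) (0, 37)]
2. ⊥bis P0·P1 via (13.675,15.25): [(0, 31.8026) (0, 0) (26.2739, 0)]  |A|=417.7884
3. ⊥bis P0·P2 via (7.265,19.23): [(11.2197, 18.222) (0, 21.0818) (0, 0) (26.2739, 0)]  |A|=357.6466
4. ⊥bis P0·P3 via (7.07,14.99): [(16.9255, 11.3155) (0, 17.626) (0, 0) (26.2739, 0)]  |A|=297.8153
5. ⊥bis P0·P4 via (11.65,14.55): [(13.5391, 12.5781) (0, 17.626) (0, 0) (25.5888, 0)]  |A|=280.2488
6. ⊥bis P0·P5 via (3.105,18.195): [(13.5391, 12.5781) (0, 17.626) (0, 0) (25.5888, 0)]  |A|=280.2488
7. canonical 4-gon: [(13.5391, 12.5781) (0, 17.626) (0, 0) (25.5888, 0)]
8. shoelace: 280.2488

Area of P0's cell: 280.2488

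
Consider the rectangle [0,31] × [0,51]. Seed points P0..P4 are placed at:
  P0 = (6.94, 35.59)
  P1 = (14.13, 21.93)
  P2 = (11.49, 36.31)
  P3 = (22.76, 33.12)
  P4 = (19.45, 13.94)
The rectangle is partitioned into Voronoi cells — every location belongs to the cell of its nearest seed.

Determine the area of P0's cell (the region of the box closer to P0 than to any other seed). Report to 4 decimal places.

1. box [0,31]×[0,51]: [(0, 0) (31, 0) (31, 51) (0, 51)]
2. ⊥bis P0·P1 via (10.535,28.76): [(0, 23.2149) (31, 39.5318) (31, 51) (0, 51)]  |A|=608.4262
3. ⊥bis P0·P2 via (9.215,35.95): [(0, 23.2149) (10.3668, 28.6715) (6.8335, 51) (0, 51)]  |A|=220.3117
4. ⊥bis P0·P3 via (14.85,34.355): [(0, 23.2149) (10.3668, 28.6715) (6.8335, 51) (0, 51)]  |A|=220.3117
5. ⊥bis P0·P4 via (13.195,24.765): [(0, 23.2149) (10.3668, 28.6715) (6.8335, 51) (0, 51)]  |A|=220.3117
6. canonical 4-gon: [(0, 23.2149) (10.3668, 28.6715) (6.8335, 51) (0, 51)]
7. shoelace: 220.3117

Area of P0's cell: 220.3117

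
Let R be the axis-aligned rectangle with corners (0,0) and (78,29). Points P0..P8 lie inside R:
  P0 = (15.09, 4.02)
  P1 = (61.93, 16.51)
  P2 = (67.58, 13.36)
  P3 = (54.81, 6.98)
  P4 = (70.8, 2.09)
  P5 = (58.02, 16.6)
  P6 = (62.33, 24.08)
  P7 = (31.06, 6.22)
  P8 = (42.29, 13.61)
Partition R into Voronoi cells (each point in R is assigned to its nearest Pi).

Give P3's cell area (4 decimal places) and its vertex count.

Area of P3's cell: 190.5278 (7 vertices)

1. box [0,78]×[0,29]: [(0, 0) (78, 0) (78, 29) (0, 29)]
2. ⊥bis P3·P0 via (34.95,5.5): [(35.3599, 0) (78, 0) (78, 29) (33.1987, 29)]  |A|=1267.9002
3. ⊥bis P3·P1 via (58.37,11.745): [(35.3599, 0) (74.0905, 0) (35.2745, 29) (33.1987, 29)]  |A|=591.692
4. ⊥bis P3·P2 via (61.195,10.17): [(35.3599, 0) (66.276, 0) (61.622, 9.3154) (35.2745, 29) (33.1987, 29)]  |A|=555.2945
5. ⊥bis P3·P4 via (62.805,4.535): [(35.3599, 0) (61.4181, 0) (63.2626, 6.0315) (61.622, 9.3154) (35.2745, 29) (33.1987, 29)]  |A|=540.6444
6. ⊥bis P3·P5 via (56.415,11.79): [(33.9219, 19.2955) (35.3599, 0) (61.4181, 0) (63.2626, 6.0315) (61.622, 9.3154) (59.839, 10.6475)]  |A|=398.9676
7. ⊥bis P3·P6 via (58.57,15.53): [(33.9219, 19.2955) (35.3599, 0) (61.4181, 0) (63.2626, 6.0315) (61.622, 9.3154) (59.839, 10.6475)]  |A|=398.9676
8. ⊥bis P3·P7 via (42.935,6.6): [(42.6216, 16.3926) (43.1462, 0) (61.4181, 0) (63.2626, 6.0315) (61.622, 9.3154) (59.839, 10.6475)]  |A|=253.3033
9. ⊥bis P3·P8 via (48.55,10.295): [(50.4039, 13.7958) (43.1435, 0.0854) (43.1462, 0) (61.4181, 0) (63.2626, 6.0315) (61.622, 9.3154) (59.839, 10.6475)]  |A|=190.5278
10. canonical 7-gon: [(50.4039, 13.7958) (43.1435, 0.0854) (43.1462, 0) (61.4181, 0) (63.2626, 6.0315) (61.622, 9.3154) (59.839, 10.6475)]
11. shoelace: 190.5278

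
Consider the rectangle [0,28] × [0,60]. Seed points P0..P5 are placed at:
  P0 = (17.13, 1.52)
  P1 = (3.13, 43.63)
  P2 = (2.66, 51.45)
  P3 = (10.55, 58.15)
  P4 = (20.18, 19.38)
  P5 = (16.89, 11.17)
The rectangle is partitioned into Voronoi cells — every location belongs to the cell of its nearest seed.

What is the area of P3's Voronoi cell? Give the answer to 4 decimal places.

1. box [0,28]×[0,60]: [(0, 0) (28, 0) (28, 60) (0, 60)]
2. ⊥bis P3·P0 via (13.84,29.835): [(0, 28.2269) (28, 31.4803) (28, 60) (0, 60)]  |A|=844.0995
3. ⊥bis P3·P1 via (6.84,50.89): [(0, 54.3854) (28, 40.0768) (28, 60) (0, 60)]  |A|=357.5291
4. ⊥bis P3·P2 via (6.605,54.8): [(12.2905, 48.1047) (28, 40.0768) (28, 60) (2.1893, 60)]  |A|=310.0048
5. ⊥bis P3·P4 via (15.365,38.765): [(12.2905, 48.1047) (25.5948, 41.306) (28, 41.9034) (28, 60) (2.1893, 60)]  |A|=307.8081
6. ⊥bis P3·P5 via (13.72,34.66): [(12.2905, 48.1047) (25.5948, 41.306) (28, 41.9034) (28, 60) (2.1893, 60)]  |A|=307.8081
7. canonical 5-gon: [(12.2905, 48.1047) (25.5948, 41.306) (28, 41.9034) (28, 60) (2.1893, 60)]
8. shoelace: 307.8081

Area of P3's cell: 307.8081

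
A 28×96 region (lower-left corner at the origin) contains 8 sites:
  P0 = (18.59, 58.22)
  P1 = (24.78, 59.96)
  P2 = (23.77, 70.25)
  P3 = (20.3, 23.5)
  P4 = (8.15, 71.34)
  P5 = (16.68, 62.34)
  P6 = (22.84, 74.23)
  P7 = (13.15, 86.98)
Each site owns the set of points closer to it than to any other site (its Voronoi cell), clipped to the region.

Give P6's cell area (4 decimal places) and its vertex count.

1. box [0,28]×[0,96]: [(0, 0) (28, 0) (28, 96) (0, 96)]
2. ⊥bis P6·P0 via (20.715,66.225): [(0, 71.724) (28, 64.2911) (28, 96) (0, 96)]  |A|=783.7884
3. ⊥bis P6·P1 via (23.81,67.095): [(0, 71.724) (19.5959, 66.5221) (28, 67.6646) (28, 96) (0, 96)]  |A|=769.6127
4. ⊥bis P6·P2 via (23.305,72.24): [(0, 71.724) (9.8765, 69.1022) (28, 73.3371) (28, 96) (0, 96)]  |A|=701.8163
5. ⊥bis P6·P3 via (21.57,48.865): [(0, 71.724) (9.8765, 69.1022) (28, 73.3371) (28, 96) (0, 96)]  |A|=701.8163
6. ⊥bis P6·P4 via (15.495,72.785): [(15.9408, 70.5192) (28, 73.3371) (28, 96) (10.9279, 96)]  |A|=354.1548
7. ⊥bis P6·P5 via (19.76,68.285): [(15.9408, 70.5192) (28, 73.3371) (28, 96) (10.9279, 96)]  |A|=354.1548
8. ⊥bis P6·P7 via (17.995,80.605): [(14.4818, 77.935) (15.9408, 70.5192) (28, 73.3371) (28, 88.2088)]  |A|=147.2892
9. canonical 4-gon: [(14.4818, 77.935) (15.9408, 70.5192) (28, 73.3371) (28, 88.2088)]
10. shoelace: 147.2892

Area of P6's cell: 147.2892 (4 vertices)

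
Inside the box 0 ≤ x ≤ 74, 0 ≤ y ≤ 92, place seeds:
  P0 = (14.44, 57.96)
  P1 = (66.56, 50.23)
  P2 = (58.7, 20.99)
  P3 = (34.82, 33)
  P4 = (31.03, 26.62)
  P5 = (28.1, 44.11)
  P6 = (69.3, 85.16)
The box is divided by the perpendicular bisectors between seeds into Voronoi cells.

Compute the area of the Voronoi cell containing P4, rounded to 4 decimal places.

Area of P4's cell: 1323.5588

1. box [0,74]×[0,92]: [(0, 0) (74, 0) (74, 92) (0, 92)]
2. ⊥bis P4·P0 via (22.735,42.29): [(0, 30.2551) (0, 0) (74, 0) (74, 69.4274)]  |A|=3688.2529
3. ⊥bis P4·P1 via (48.795,38.425): [(40.1136, 51.4894) (0, 30.2551) (0, 0) (74, 0) (74, 0.4947)]  |A|=2520.3116
4. ⊥bis P4·P2 via (44.865,23.805): [(48.0637, 39.5256) (40.1136, 51.4894) (0, 30.2551) (0, 0) (40.0214, 0)]  |A|=1842.3841
5. ⊥bis P4·P3 via (32.925,29.81): [(44.6675, 22.8344) (17.0142, 39.2617) (0, 30.2551) (0, 0) (40.0214, 0)]  |A|=1396.9227
6. ⊥bis P4·P5 via (29.565,35.365): [(44.6675, 22.8344) (24.8917, 34.5821) (0.434, 30.4849) (0, 30.2551) (0, 0) (40.0214, 0)]  |A|=1323.5588
7. ⊥bis P4·P6 via (50.165,55.89): [(44.6675, 22.8344) (24.8917, 34.5821) (0.434, 30.4849) (0, 30.2551) (0, 0) (40.0214, 0)]  |A|=1323.5588
8. canonical 6-gon: [(44.6675, 22.8344) (24.8917, 34.5821) (0.434, 30.4849) (0, 30.2551) (0, 0) (40.0214, 0)]
9. shoelace: 1323.5588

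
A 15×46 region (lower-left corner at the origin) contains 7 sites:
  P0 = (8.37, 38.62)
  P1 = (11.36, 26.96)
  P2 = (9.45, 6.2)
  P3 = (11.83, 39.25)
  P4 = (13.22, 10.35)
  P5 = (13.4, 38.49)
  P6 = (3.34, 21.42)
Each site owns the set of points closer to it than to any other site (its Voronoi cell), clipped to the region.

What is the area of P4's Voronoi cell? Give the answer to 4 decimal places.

Area of P4's cell: 74.1652

1. box [0,15]×[0,46]: [(0, 0) (15, 0) (15, 46) (0, 46)]
2. ⊥bis P4·P0 via (10.795,24.485): [(0, 22.633) (0, 0) (15, 0) (15, 25.2064)]  |A|=358.7956
3. ⊥bis P4·P1 via (12.29,18.655): [(0, 17.2788) (0, 0) (15, 0) (15, 18.9585)]  |A|=271.7792
4. ⊥bis P4·P2 via (11.335,8.275): [(1.2675, 17.4207) (15, 4.9456) (15, 18.9585)]  |A|=96.2162
5. ⊥bis P4·P3 via (12.525,24.8): [(1.2675, 17.4207) (15, 4.9456) (15, 18.9585)]  |A|=96.2162
6. ⊥bis P4·P5 via (13.31,24.42): [(1.2675, 17.4207) (15, 4.9456) (15, 18.9585)]  |A|=96.2162
7. ⊥bis P4·P6 via (8.28,15.885): [(11.2536, 18.5389) (5.5954, 13.489) (15, 4.9456) (15, 18.9585)]  |A|=74.1652
8. canonical 4-gon: [(11.2536, 18.5389) (5.5954, 13.489) (15, 4.9456) (15, 18.9585)]
9. shoelace: 74.1652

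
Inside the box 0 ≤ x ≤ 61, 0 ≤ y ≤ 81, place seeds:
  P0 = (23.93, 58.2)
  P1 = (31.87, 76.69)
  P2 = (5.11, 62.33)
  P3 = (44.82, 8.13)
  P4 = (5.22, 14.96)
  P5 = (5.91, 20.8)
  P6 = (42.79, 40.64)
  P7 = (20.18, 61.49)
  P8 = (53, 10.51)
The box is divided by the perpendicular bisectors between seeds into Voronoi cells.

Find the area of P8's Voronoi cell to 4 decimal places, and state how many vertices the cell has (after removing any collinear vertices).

1. box [0,61]×[0,81]: [(0, 0) (61, 0) (61, 81) (0, 81)]
2. ⊥bis P8·P0 via (38.465,34.355): [(0, 10.9082) (0, 0) (61, 0) (61, 48.0915)]  |A|=1799.4903
3. ⊥bis P8·P1 via (42.435,43.6): [(0, 10.9082) (0, 0) (61, 0) (61, 48.0915)]  |A|=1799.4903
4. ⊥bis P8·P2 via (29.055,36.42): [(4.2584, 13.504) (0, 9.5685) (0, 0) (61, 0) (61, 48.0915)]  |A|=1796.6378
5. ⊥bis P8·P3 via (48.91,9.32): [(41.1498, 35.9916) (51.6217, 0) (61, 0) (61, 48.0915)]  |A|=646.0824
6. ⊥bis P8·P4 via (29.11,12.735): [(41.1498, 35.9916) (51.6217, 0) (61, 0) (61, 48.0915)]  |A|=646.0824
7. ⊥bis P8·P5 via (29.455,15.655): [(41.1498, 35.9916) (51.6217, 0) (61, 0) (61, 48.0915)]  |A|=646.0824
8. ⊥bis P8·P6 via (47.895,25.575): [(44.5139, 24.4293) (51.6217, 0) (61, 0) (61, 30.0158)]  |A|=361.9745
9. ⊥bis P8·P7 via (36.59,36): [(44.5139, 24.4293) (51.6217, 0) (61, 0) (61, 30.0158)]  |A|=361.9745
10. canonical 4-gon: [(44.5139, 24.4293) (51.6217, 0) (61, 0) (61, 30.0158)]
11. shoelace: 361.9745

Area of P8's cell: 361.9745 (4 vertices)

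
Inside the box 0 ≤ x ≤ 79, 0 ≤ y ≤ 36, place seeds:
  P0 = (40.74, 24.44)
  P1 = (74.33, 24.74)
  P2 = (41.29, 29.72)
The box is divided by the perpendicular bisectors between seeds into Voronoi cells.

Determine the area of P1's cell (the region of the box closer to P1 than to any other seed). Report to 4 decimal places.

Area of P1's cell: 761.5836

1. box [0,79]×[0,36]: [(0, 0) (79, 0) (79, 36) (0, 36)]
2. ⊥bis P1·P0 via (57.535,24.59): [(57.7546, 0) (79, 0) (79, 36) (57.4331, 36)]  |A|=770.6212
3. ⊥bis P1·P2 via (57.81,27.23): [(57.5281, 25.3599) (57.7546, 0) (79, 0) (79, 36) (59.1319, 36)]  |A|=761.5836
4. canonical 5-gon: [(57.5281, 25.3599) (57.7546, 0) (79, 0) (79, 36) (59.1319, 36)]
5. shoelace: 761.5836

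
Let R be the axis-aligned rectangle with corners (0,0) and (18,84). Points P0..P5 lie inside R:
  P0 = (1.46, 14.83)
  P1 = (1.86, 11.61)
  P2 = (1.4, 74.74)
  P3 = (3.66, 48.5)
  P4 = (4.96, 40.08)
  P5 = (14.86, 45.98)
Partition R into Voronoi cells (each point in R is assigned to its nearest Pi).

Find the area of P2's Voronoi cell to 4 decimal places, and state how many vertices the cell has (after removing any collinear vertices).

1. box [0,18]×[0,84]: [(0, 0) (18, 0) (18, 84) (0, 84)]
2. ⊥bis P2·P0 via (1.43,44.785): [(0, 44.7836) (18, 44.8016) (18, 84) (0, 84)]  |A|=705.7335
3. ⊥bis P2·P1 via (1.63,43.175): [(0, 44.7836) (18, 44.8016) (18, 84) (0, 84)]  |A|=705.7335
4. ⊥bis P2·P3 via (2.53,61.62): [(0, 61.4021) (18, 62.9524) (18, 84) (0, 84)]  |A|=392.8095
5. ⊥bis P2·P4 via (3.18,57.41): [(0, 61.4021) (18, 62.9524) (18, 84) (0, 84)]  |A|=392.8095
6. ⊥bis P2·P5 via (8.13,60.36): [(0, 61.4021) (12.6924, 62.4953) (18, 64.9793) (18, 84) (0, 84)]  |A|=387.4307
7. canonical 5-gon: [(0, 61.4021) (12.6924, 62.4953) (18, 64.9793) (18, 84) (0, 84)]
8. shoelace: 387.4307

Area of P2's cell: 387.4307 (5 vertices)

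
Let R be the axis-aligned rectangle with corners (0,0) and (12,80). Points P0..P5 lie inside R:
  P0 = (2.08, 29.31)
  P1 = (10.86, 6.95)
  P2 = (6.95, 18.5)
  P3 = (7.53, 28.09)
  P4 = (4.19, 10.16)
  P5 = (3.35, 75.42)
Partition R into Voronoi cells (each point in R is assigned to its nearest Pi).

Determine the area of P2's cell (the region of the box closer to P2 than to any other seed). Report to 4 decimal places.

1. box [0,12]×[0,80]: [(0, 0) (12, 0) (12, 80) (0, 80)]
2. ⊥bis P2·P0 via (4.515,23.905): [(0, 21.871) (0, 0) (12, 0) (12, 27.2771)]  |A|=294.8881
3. ⊥bis P2·P1 via (8.905,12.725): [(0, 21.871) (0, 9.7104) (12, 13.7727) (12, 27.2771)]  |A|=153.9892
4. ⊥bis P2·P3 via (7.24,23.295): [(3.6438, 23.5125) (0, 21.871) (0, 9.7104) (12, 13.7727) (12, 23.0071)]  |A|=136.1488
5. ⊥bis P2·P4 via (5.57,14.33): [(3.6438, 23.5125) (0, 21.871) (0, 16.1733) (9.6539, 12.9785) (12, 13.7727) (12, 23.0071)]  |A|=104.9529
6. ⊥bis P2·P5 via (5.15,46.96): [(3.6438, 23.5125) (0, 21.871) (0, 16.1733) (9.6539, 12.9785) (12, 13.7727) (12, 23.0071)]  |A|=104.9529
7. canonical 6-gon: [(3.6438, 23.5125) (0, 21.871) (0, 16.1733) (9.6539, 12.9785) (12, 13.7727) (12, 23.0071)]
8. shoelace: 104.9529

Area of P2's cell: 104.9529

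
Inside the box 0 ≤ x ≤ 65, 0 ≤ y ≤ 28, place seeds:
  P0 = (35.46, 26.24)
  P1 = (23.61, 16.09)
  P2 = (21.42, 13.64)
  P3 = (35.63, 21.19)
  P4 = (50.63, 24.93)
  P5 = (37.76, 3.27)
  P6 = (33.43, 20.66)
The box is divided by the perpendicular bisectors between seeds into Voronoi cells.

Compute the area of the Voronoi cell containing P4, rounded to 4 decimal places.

Area of P4's cell: 422.4099

1. box [0,65]×[0,28]: [(0, 0) (65, 0) (65, 28) (0, 28)]
2. ⊥bis P4·P0 via (43.045,25.585): [(40.8356, 0) (65, 0) (65, 28) (43.2535, 28)]  |A|=642.7517
3. ⊥bis P4·P1 via (37.12,20.51): [(41.461, 7.2416) (43.8302, 0) (65, 0) (65, 28) (43.2535, 28)]  |A|=631.9091
4. ⊥bis P4·P2 via (36.025,19.285): [(41.461, 7.2416) (43.8302, 0) (65, 0) (65, 28) (43.2535, 28)]  |A|=631.9091
5. ⊥bis P4·P3 via (43.13,23.06): [(42.9049, 23.9628) (48.8796, 0) (65, 0) (65, 28) (43.2535, 28)]  |A|=546.3734
6. ⊥bis P4·P5 via (44.195,14.1): [(42.9049, 23.9628) (45.5673, 13.2846) (65, 1.738) (65, 28) (43.2535, 28)]  |A|=422.4099
7. ⊥bis P4·P6 via (42.03,22.795): [(42.9049, 23.9628) (45.5673, 13.2846) (65, 1.738) (65, 28) (43.2535, 28)]  |A|=422.4099
8. canonical 5-gon: [(42.9049, 23.9628) (45.5673, 13.2846) (65, 1.738) (65, 28) (43.2535, 28)]
9. shoelace: 422.4099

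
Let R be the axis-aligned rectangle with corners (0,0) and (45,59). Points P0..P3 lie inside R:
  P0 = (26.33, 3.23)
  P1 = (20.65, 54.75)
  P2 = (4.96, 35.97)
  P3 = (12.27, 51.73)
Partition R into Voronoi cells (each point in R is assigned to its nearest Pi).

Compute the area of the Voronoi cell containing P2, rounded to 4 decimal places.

1. box [0,45]×[0,59]: [(0, 0) (45, 0) (45, 59) (0, 59)]
2. ⊥bis P2·P0 via (15.645,19.6): [(0, 9.3882) (45, 38.7605) (45, 59) (0, 59)]  |A|=1571.6527
3. ⊥bis P2·P1 via (12.805,45.36): [(0, 56.0581) (0, 9.3882) (31.3603, 29.8577)]  |A|=731.7918
4. ⊥bis P2·P3 via (8.615,43.85): [(22.0977, 37.5963) (0, 47.8459) (0, 9.3882) (31.3603, 29.8577)]  |A|=641.0565
5. canonical 4-gon: [(22.0977, 37.5963) (0, 47.8459) (0, 9.3882) (31.3603, 29.8577)]
6. shoelace: 641.0565

Area of P2's cell: 641.0565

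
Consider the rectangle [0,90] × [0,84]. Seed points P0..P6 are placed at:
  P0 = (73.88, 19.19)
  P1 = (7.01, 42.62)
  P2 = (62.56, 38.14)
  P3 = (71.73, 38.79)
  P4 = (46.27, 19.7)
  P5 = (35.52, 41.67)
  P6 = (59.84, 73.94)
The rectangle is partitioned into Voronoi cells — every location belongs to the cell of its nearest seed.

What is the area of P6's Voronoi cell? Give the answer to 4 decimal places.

Area of P6's cell: 1514.1015

1. box [0,90]×[0,84]: [(0, 0) (90, 0) (90, 84) (0, 84)]
2. ⊥bis P6·P0 via (66.86,46.565): [(0, 29.4195) (90, 52.499) (90, 84) (0, 84)]  |A|=3873.6668
3. ⊥bis P6·P1 via (33.425,58.28): [(43.8659, 40.6684) (90, 52.499) (90, 84) (18.177, 84)]  |A|=2282.7359
4. ⊥bis P6·P2 via (61.2,56.04): [(35.8929, 54.1172) (90, 58.2282) (90, 84) (18.177, 84)]  |A|=1770.355
5. ⊥bis P6·P3 via (65.785,56.365): [(35.8929, 54.1172) (65.8741, 56.3951) (90, 64.5561) (90, 84) (18.177, 84)]  |A|=1694.0215
6. ⊥bis P6·P4 via (53.055,46.82): [(35.8929, 54.1172) (65.8741, 56.3951) (90, 64.5561) (90, 84) (18.177, 84)]  |A|=1694.0215
7. ⊥bis P6·P5 via (47.68,57.805): [(22.4211, 76.8411) (51.0457, 55.2685) (65.8741, 56.3951) (90, 64.5561) (90, 84) (18.177, 84)]  |A|=1514.1015
8. canonical 6-gon: [(22.4211, 76.8411) (51.0457, 55.2685) (65.8741, 56.3951) (90, 64.5561) (90, 84) (18.177, 84)]
9. shoelace: 1514.1015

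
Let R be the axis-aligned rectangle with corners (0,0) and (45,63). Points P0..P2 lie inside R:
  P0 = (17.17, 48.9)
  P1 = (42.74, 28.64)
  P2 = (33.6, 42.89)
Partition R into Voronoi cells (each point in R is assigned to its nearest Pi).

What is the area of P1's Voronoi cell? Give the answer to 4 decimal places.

Area of P1's cell: 1071.3686

1. box [0,45]×[0,63]: [(0, 0) (45, 0) (45, 63) (0, 63)]
2. ⊥bis P1·P0 via (29.955,38.77): [(0, 0.964) (0, 0) (45, 0) (45, 57.7582)]  |A|=1321.2494
3. ⊥bis P1·P2 via (38.17,35.765): [(16.6244, 21.9456) (0, 0.964) (0, 0) (45, 0) (45, 40.1458)]  |A|=1071.3686
4. canonical 5-gon: [(16.6244, 21.9456) (0, 0.964) (0, 0) (45, 0) (45, 40.1458)]
5. shoelace: 1071.3686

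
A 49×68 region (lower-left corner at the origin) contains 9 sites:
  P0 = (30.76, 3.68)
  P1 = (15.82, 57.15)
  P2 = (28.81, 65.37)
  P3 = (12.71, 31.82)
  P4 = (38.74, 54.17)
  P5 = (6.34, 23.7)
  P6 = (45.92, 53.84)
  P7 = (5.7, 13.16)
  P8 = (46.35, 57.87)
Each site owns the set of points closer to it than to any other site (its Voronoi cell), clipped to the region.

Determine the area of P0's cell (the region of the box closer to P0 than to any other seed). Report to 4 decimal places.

1. box [0,49]×[0,68]: [(0, 0) (49, 0) (49, 68) (0, 68)]
2. ⊥bis P0·P1 via (23.29,30.415): [(0, 23.9076) (0, 0) (49, 0) (49, 37.5986)]  |A|=1506.9012
3. ⊥bis P0·P2 via (29.785,34.525): [(39.0475, 34.8178) (0, 23.9076) (0, 0) (49, 0) (49, 35.1324)]  |A|=1494.6286
4. ⊥bis P0·P3 via (21.735,17.75): [(48.8256, 35.1269) (0, 3.8084) (0, 0) (49, 0) (49, 35.1324)]  |A|=956.6456
5. ⊥bis P0·P4 via (34.75,28.925): [(38.2857, 28.3662) (0, 3.8084) (0, 0) (49, 0) (49, 26.6728)]  |A|=910.7656
6. ⊥bis P0·P5 via (18.55,13.69): [(38.2857, 28.3662) (22.0376, 17.9441) (7.3267, 0) (49, 0) (49, 26.6728)]  |A|=803.0664
7. ⊥bis P0·P6 via (38.34,28.76): [(41.1309, 27.9165) (38.2857, 28.3662) (22.0376, 17.9441) (7.3267, 0) (49, 0) (49, 25.5382)]  |A|=798.6024
8. ⊥bis P0·P7 via (18.23,8.42): [(41.1309, 27.9165) (38.2857, 28.3662) (22.0376, 17.9441) (21.6575, 17.4805) (15.0448, 0) (49, 0) (49, 25.5382)]  |A|=731.1443
9. ⊥bis P0·P8 via (38.555,30.775): [(41.1309, 27.9165) (38.2857, 28.3662) (22.0376, 17.9441) (21.6575, 17.4805) (15.0448, 0) (49, 0) (49, 25.5382)]  |A|=731.1443
10. canonical 7-gon: [(41.1309, 27.9165) (38.2857, 28.3662) (22.0376, 17.9441) (21.6575, 17.4805) (15.0448, 0) (49, 0) (49, 25.5382)]
11. shoelace: 731.1443

Area of P0's cell: 731.1443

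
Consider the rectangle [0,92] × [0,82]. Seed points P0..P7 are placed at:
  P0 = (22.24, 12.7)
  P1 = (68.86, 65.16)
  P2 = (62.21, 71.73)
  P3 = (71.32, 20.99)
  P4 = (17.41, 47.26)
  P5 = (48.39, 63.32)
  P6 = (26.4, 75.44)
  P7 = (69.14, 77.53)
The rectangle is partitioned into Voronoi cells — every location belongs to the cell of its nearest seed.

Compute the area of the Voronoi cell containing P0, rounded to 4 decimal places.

1. box [0,92]×[0,82]: [(0, 0) (92, 0) (92, 82) (0, 82)]
2. ⊥bis P0·P1 via (45.55,38.93): [(0, 79.4092) (0, 0) (89.3567, 0)]  |A|=3547.8734
3. ⊥bis P0·P2 via (42.225,42.215): [(40.6645, 43.2716) (0, 70.8061) (0, 0) (89.3567, 0)]  |A|=3372.9525
4. ⊥bis P0·P3 via (46.78,16.845): [(42.6081, 41.5444) (40.6645, 43.2716) (0, 70.8061) (0, 0) (49.6253, 0)]  |A|=2547.6427
5. ⊥bis P0·P4 via (19.825,29.98): [(43.9909, 33.3574) (0, 27.2093) (0, 0) (49.6253, 0)]  |A|=1426.1653
6. ⊥bis P0·P5 via (35.315,38.01): [(43.9909, 33.3574) (0, 27.2093) (0, 0) (49.6253, 0)]  |A|=1426.1653
7. ⊥bis P0·P6 via (24.32,44.07): [(43.9909, 33.3574) (0, 27.2093) (0, 0) (49.6253, 0)]  |A|=1426.1653
8. ⊥bis P0·P7 via (45.69,45.115): [(43.9909, 33.3574) (0, 27.2093) (0, 0) (49.6253, 0)]  |A|=1426.1653
9. canonical 4-gon: [(43.9909, 33.3574) (0, 27.2093) (0, 0) (49.6253, 0)]
10. shoelace: 1426.1653

Area of P0's cell: 1426.1653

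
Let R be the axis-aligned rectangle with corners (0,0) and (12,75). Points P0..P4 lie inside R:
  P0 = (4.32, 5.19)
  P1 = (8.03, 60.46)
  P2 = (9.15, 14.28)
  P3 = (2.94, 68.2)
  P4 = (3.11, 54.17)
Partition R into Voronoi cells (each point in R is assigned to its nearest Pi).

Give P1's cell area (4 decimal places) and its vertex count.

Area of P1's cell: 92.5929 (3 vertices)

1. box [0,12]×[0,75]: [(0, 0) (12, 0) (12, 75) (0, 75)]
2. ⊥bis P1·P0 via (6.175,32.825): [(0, 33.2395) (12, 32.434) (12, 75) (0, 75)]  |A|=505.959
3. ⊥bis P1·P2 via (8.59,37.37): [(0, 37.1617) (12, 37.4527) (12, 75) (0, 75)]  |A|=452.3138
4. ⊥bis P1·P3 via (5.485,64.33): [(0, 60.7229) (0, 37.1617) (12, 37.4527) (12, 68.6144)]  |A|=328.3379
5. ⊥bis P1·P4 via (5.57,57.315): [(0.659, 61.1563) (12, 52.2855) (12, 68.6144)]  |A|=92.5929
6. canonical 3-gon: [(0.659, 61.1563) (12, 52.2855) (12, 68.6144)]
7. shoelace: 92.5929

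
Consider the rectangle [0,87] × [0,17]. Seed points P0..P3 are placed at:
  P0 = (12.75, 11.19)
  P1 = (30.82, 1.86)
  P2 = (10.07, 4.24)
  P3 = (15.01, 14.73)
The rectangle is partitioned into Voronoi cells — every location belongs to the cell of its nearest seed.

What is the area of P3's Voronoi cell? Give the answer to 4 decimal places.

1. box [0,87]×[0,17]: [(0, 0) (87, 0) (87, 17) (0, 17)]
2. ⊥bis P3·P0 via (13.88,12.96): [(34.1802, 0) (87, 0) (87, 17) (7.5519, 17)]  |A|=1124.2777
3. ⊥bis P3·P1 via (22.915,8.295): [(22.3241, 7.5691) (30.0012, 17) (7.5519, 17)]  |A|=105.8586
4. ⊥bis P3·P2 via (12.54,9.485): [(22.3241, 7.5691) (30.0012, 17) (7.5519, 17)]  |A|=105.8586
5. canonical 3-gon: [(22.3241, 7.5691) (30.0012, 17) (7.5519, 17)]
6. shoelace: 105.8586

Area of P3's cell: 105.8586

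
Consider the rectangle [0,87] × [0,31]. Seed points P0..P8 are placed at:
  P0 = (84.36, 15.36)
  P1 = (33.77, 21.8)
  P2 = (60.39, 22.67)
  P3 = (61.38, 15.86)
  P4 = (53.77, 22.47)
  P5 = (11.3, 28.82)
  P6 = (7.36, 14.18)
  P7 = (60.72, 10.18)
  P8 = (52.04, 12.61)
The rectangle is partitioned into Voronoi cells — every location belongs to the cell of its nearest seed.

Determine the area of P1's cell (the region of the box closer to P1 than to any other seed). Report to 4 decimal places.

Area of P1's cell: 559.0357

1. box [0,87]×[0,31]: [(0, 0) (87, 0) (87, 31) (0, 31)]
2. ⊥bis P1·P0 via (59.065,18.58): [(0, 0) (56.6998, 0) (60.646, 31) (0, 31)]  |A|=1818.8606
3. ⊥bis P1·P2 via (47.08,22.235): [(0, 0) (47.8067, 0) (46.7935, 31) (0, 31)]  |A|=1466.3036
4. ⊥bis P1·P3 via (47.575,18.83): [(0, 0) (43.5239, 0) (47.2419, 17.2816) (46.7935, 31) (0, 31)]  |A|=1429.297
5. ⊥bis P1·P4 via (43.77,22.135): [(0, 0) (43.5239, 0) (44.3785, 3.972) (43.473, 31) (0, 31)]  |A|=1361.7991
6. ⊥bis P1·P5 via (22.535,25.31): [(14.6277, 0) (43.5239, 0) (44.3785, 3.972) (43.473, 31) (24.3127, 31)]  |A|=758.2231
7. ⊥bis P1·P6 via (20.565,17.99): [(20.4129, 18.5173) (25.7556, 0) (43.5239, 0) (44.3785, 3.972) (43.473, 31) (24.3127, 31)]  |A|=655.194
8. ⊥bis P1·P7 via (47.245,15.99): [(20.4129, 18.5173) (25.7556, 0) (40.3506, 0) (44.2115, 8.9546) (43.473, 31) (24.3127, 31)]  |A|=638.5257
9. ⊥bis P1·P8 via (42.905,17.205): [(20.4129, 18.5173) (25.7556, 0) (34.2507, 0) (43.8708, 19.1251) (43.473, 31) (24.3127, 31)]  |A|=559.0357
10. canonical 6-gon: [(20.4129, 18.5173) (25.7556, 0) (34.2507, 0) (43.8708, 19.1251) (43.473, 31) (24.3127, 31)]
11. shoelace: 559.0357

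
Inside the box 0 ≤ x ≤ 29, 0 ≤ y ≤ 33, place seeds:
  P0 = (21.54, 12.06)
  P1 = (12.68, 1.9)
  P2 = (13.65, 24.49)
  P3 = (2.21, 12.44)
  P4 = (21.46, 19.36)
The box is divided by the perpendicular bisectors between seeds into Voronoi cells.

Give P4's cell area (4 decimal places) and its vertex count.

Area of P4's cell: 170.3341 (4 vertices)

1. box [0,29]×[0,33]: [(0, 0) (29, 0) (29, 33) (0, 33)]
2. ⊥bis P4·P0 via (21.5,15.71): [(0, 15.4744) (29, 15.7922) (29, 33) (0, 33)]  |A|=503.6347
3. ⊥bis P4·P1 via (17.07,10.63): [(0, 19.2139) (7.2778, 15.5541) (29, 15.7922) (29, 33) (0, 33)]  |A|=490.027
4. ⊥bis P4·P2 via (17.555,21.925): [(13.4145, 15.6214) (29, 15.7922) (29, 33) (24.8296, 33)]  |A|=170.3341
5. ⊥bis P4·P3 via (11.835,15.9): [(13.4145, 15.6214) (29, 15.7922) (29, 33) (24.8296, 33)]  |A|=170.3341
6. canonical 4-gon: [(13.4145, 15.6214) (29, 15.7922) (29, 33) (24.8296, 33)]
7. shoelace: 170.3341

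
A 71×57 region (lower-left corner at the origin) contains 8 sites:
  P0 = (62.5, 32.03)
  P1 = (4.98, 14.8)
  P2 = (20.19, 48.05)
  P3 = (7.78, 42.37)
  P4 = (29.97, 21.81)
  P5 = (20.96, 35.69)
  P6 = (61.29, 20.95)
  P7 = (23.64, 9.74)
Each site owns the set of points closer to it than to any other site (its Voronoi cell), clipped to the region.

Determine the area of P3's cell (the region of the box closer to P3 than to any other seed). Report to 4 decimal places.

1. box [0,71]×[0,57]: [(0, 0) (71, 0) (71, 57) (0, 57)]
2. ⊥bis P3·P0 via (35.14,37.2): [(0, 0) (28.1106, 0) (38.8814, 57) (0, 57)]  |A|=1909.2738
3. ⊥bis P3·P1 via (6.38,28.585): [(0, 29.233) (33.0012, 25.8814) (38.8814, 57) (0, 57)]  |A|=1063.142
4. ⊥bis P3·P2 via (13.985,45.21): [(0, 29.233) (22.3359, 26.9645) (8.5888, 57) (0, 57)]  |A|=439.0845
5. ⊥bis P3·P4 via (18.875,32.09): [(0, 29.233) (14.8321, 27.7266) (19.6213, 32.8955) (8.5888, 57) (0, 57)]  |A|=417.8667
6. ⊥bis P3·P5 via (14.37,39.03): [(0, 29.233) (8.9442, 28.3246) (15.654, 41.5634) (8.5888, 57) (0, 57)]  |A|=345.8764
7. ⊥bis P3·P6 via (34.535,31.66): [(0, 29.233) (8.9442, 28.3246) (15.654, 41.5634) (8.5888, 57) (0, 57)]  |A|=345.8764
8. ⊥bis P3·P7 via (15.71,26.055): [(0, 29.233) (8.9442, 28.3246) (15.654, 41.5634) (8.5888, 57) (0, 57)]  |A|=345.8764
9. canonical 5-gon: [(0, 29.233) (8.9442, 28.3246) (15.654, 41.5634) (8.5888, 57) (0, 57)]
10. shoelace: 345.8764

Area of P3's cell: 345.8764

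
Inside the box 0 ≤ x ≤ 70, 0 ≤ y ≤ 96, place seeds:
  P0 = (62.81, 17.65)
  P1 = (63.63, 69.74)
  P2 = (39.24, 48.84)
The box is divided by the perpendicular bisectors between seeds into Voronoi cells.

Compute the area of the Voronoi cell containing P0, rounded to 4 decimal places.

1. box [0,70]×[0,96]: [(0, 0) (70, 0) (70, 96) (0, 96)]
2. ⊥bis P0·P1 via (63.22,43.695): [(0, 44.6902) (0, 0) (70, 0) (70, 43.5883)]  |A|=3089.7467
3. ⊥bis P0·P2 via (51.025,33.245): [(64.8201, 43.6698) (7.0321, 0) (70, 0) (70, 43.5883)]  |A|=1487.7892
4. canonical 4-gon: [(64.8201, 43.6698) (7.0321, 0) (70, 0) (70, 43.5883)]
5. shoelace: 1487.7892

Area of P0's cell: 1487.7892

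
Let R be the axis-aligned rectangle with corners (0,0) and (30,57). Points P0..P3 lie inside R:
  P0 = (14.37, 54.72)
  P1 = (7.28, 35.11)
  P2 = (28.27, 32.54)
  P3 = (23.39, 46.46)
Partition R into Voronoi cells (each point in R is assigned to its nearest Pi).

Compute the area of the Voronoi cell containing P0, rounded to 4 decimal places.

1. box [0,30]×[0,57]: [(0, 0) (30, 0) (30, 57) (0, 57)]
2. ⊥bis P0·P1 via (10.825,44.915): [(0, 48.8288) (30, 37.9823) (30, 57) (0, 57)]  |A|=407.8342
3. ⊥bis P0·P2 via (21.32,43.63): [(0, 48.8288) (18.7807, 42.0386) (30, 49.0697) (30, 57) (0, 57)]  |A|=345.6376
4. ⊥bis P0·P3 via (18.88,50.59): [(0, 48.8288) (12.9722, 44.1387) (24.7499, 57) (0, 57)]  |A|=212.1579
5. canonical 4-gon: [(0, 48.8288) (12.9722, 44.1387) (24.7499, 57) (0, 57)]
6. shoelace: 212.1579

Area of P0's cell: 212.1579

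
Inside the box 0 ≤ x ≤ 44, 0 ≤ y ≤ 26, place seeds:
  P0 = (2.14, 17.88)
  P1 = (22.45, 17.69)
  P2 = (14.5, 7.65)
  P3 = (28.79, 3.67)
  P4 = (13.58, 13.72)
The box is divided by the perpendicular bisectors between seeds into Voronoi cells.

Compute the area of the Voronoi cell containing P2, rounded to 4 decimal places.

Area of P2's cell: 200.9160

1. box [0,44]×[0,26]: [(0, 0) (44, 0) (44, 26) (0, 26)]
2. ⊥bis P2·P0 via (8.32,12.765): [(0, 2.7127) (0, 0) (44, 0) (44, 26) (19.2742, 26)]  |A|=919.5777
3. ⊥bis P2·P1 via (18.475,12.67): [(12.2929, 17.5652) (0, 2.7127) (0, 0) (34.4759, 0)]  |A|=319.4603
4. ⊥bis P2·P3 via (21.645,5.66): [(22.6718, 9.3468) (12.2929, 17.5652) (0, 2.7127) (0, 0) (20.0686, 0)]  |A|=252.1294
5. ⊥bis P2·P4 via (14.04,10.685): [(22.6718, 9.3468) (19.8666, 11.5681) (5.531, 9.3953) (0, 2.7127) (0, 0) (20.0686, 0)]  |A|=200.916
6. canonical 6-gon: [(22.6718, 9.3468) (19.8666, 11.5681) (5.531, 9.3953) (0, 2.7127) (0, 0) (20.0686, 0)]
7. shoelace: 200.916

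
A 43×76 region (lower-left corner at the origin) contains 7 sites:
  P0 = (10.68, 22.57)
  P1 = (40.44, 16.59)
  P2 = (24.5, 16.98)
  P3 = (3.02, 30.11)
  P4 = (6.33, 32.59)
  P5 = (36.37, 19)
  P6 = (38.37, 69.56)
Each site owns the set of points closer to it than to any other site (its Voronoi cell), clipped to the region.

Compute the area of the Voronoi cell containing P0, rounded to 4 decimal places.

1. box [0,43]×[0,76]: [(0, 0) (43, 0) (43, 76) (0, 76)]
2. ⊥bis P0·P1 via (25.56,19.58): [(0, 0) (21.6256, 0) (36.8971, 76) (0, 76)]  |A|=2223.8611
3. ⊥bis P0·P2 via (17.59,19.775): [(0, 0) (9.5913, 0) (33.5059, 59.1234) (36.8971, 76) (0, 76)]  |A|=1868.107
4. ⊥bis P0·P3 via (6.85,26.34): [(0, 19.381) (0, 0) (9.5913, 0) (29.5898, 49.4417)]  |A|=523.8438
5. ⊥bis P0·P4 via (8.505,27.58): [(7.7464, 27.2507) (0, 19.381) (0, 0) (9.5913, 0) (23.3546, 34.0267)]  |A|=424.6684
6. ⊥bis P0·P5 via (23.525,20.785): [(7.7464, 27.2507) (0, 19.381) (0, 0) (9.5913, 0) (23.3546, 34.0267)]  |A|=424.6684
7. ⊥bis P0·P6 via (24.525,46.065): [(7.7464, 27.2507) (0, 19.381) (0, 0) (9.5913, 0) (23.3546, 34.0267)]  |A|=424.6684
8. canonical 5-gon: [(7.7464, 27.2507) (0, 19.381) (0, 0) (9.5913, 0) (23.3546, 34.0267)]
9. shoelace: 424.6684

Area of P0's cell: 424.6684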